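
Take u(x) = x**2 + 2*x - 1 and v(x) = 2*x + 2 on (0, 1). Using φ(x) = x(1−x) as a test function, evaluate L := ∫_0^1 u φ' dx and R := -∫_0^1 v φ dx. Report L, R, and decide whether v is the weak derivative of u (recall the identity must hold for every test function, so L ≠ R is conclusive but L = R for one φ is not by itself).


LHS = -1/2, RHS = -1/2. Yes, v = u' weakly.

u(x) = x**2 + 2*x - 1, classical derivative u'(x) = 2*x + 2.
φ(x) = x(1−x), so φ'(x) = 1 - 2*x.
Note φ(0) = φ(1) = 0, so the boundary term u·φ vanishes.
LHS = ∫_0^1 u(x) φ'(x) dx = ∫_0^1 (-2*x^3 - 3*x^2 + 4*x - 1) dx. Term by term:
  ∫_0^1 -2*x^3 dx = -1/2;  ∫_0^1 -3*x^2 dx = -1;  ∫_0^1 4*x dx = 2;
  ∫_0^1 -1 dx = -1.
Sum: -1/2 − 1 + 2 − 1 = -1/2.
So LHS = -1/2.
∫_0^1 v(x) φ(x) dx = ∫_0^1 (-2*x^3 + 2*x) dx. Term by term:
  ∫_0^1 -2*x^3 dx = -1/2;  ∫_0^1 2*x dx = 1.
Sum: -1/2 + 1 = 1/2.
So RHS = -∫_0^1 v(x) φ(x) dx = -1/2.
LHS = RHS, so the identity holds for this test φ.
Moreover u is smooth here and v(x) = u'(x) = 2*x + 2 pointwise, so the identity holds for every test function. Hence v is the weak derivative of u.


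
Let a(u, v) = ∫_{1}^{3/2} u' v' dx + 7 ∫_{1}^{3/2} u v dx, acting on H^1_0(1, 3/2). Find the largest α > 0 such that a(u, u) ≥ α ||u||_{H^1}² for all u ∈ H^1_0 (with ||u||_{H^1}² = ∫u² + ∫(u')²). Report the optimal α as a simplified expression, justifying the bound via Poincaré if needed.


α = 1

Coercivity of a(·,·) on H^1_0(1, 3/2) means a(u, u) ≥ α ||u||_{H^1}² for every u ∈ H^1_0.
The interval has length L = 1/2, and Poincaré/coercivity depend only on L. Here a(u, u) = ∫(u')² + (7)·∫u².
Here c = 7 ≥ 1, so a(u,u) = ∫(u')² + c∫u² ≥ ∫(u')² + ∫u² = ||u||_{H^1}², i.e. α = 1 works. No larger α is possible: a(u,u) ≥ α||u||_{H^1}² means (1−α)∫(u')² ≥ (α−c)∫u², and for the modes u_n = sin(nπ(x−x₀)/L) (x₀ the left endpoint) one has ∫u_n²/∫(u_n')² = (L/(nπ))² → 0, so a(u_n,u_n)/||u_n||_{H^1}² → 1. Hence the optimal constant is α = 1.
Therefore α = 1.


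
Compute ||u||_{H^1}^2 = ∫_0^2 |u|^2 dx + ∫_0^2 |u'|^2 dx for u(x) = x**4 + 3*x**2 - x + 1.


||u||_{H^1}^2 = 267784/315

The H^1 norm (squared) on an interval (0, L) is
  ||u||_{H^1}^2 = ∫_0^L u(x)^2 dx + ∫_0^L u'(x)^2 dx.
Compute u'(x) = 4*x**3 + 6*x - 1.
Then u(x)^2 = x**8 + 6*x**6 - 2*x**5 + 11*x**4 - 6*x**3 + 7*x**2 - 2*x + 1 and u'(x)^2 = 16*x**6 + 48*x**4 - 8*x**3 + 36*x**2 - 12*x + 1.
Integrate each monomial from 0 to 2 using ∫_0^2 c·x^n dx = c·2^(n+1)/(n+1):
  ∫_0^2 u(x)^2 dx = ∫_0^2 (x^8 + 6*x^6 - 2*x^5 + 11*x^4 - 6*x^3 + 7*x^2 - 2*x + 1) dx. Term by term:
    ∫_0^2 x^8 dx = 512/9;  ∫_0^2 6*x^6 dx = 768/7;  ∫_0^2 -2*x^5 dx = -64/3;
    ∫_0^2 11*x^4 dx = 352/5;  ∫_0^2 -6*x^3 dx = -24;  ∫_0^2 7*x^2 dx = 56/3;
    ∫_0^2 -2*x dx = -4;  ∫_0^2 1 dx = 2.
  Sum: 512/9 + 768/7 − 64/3 + 352/5 − 24 + 56/3 − 4 + 2 = 65626/315.
  ∫_0^2 u'(x)^2 dx = ∫_0^2 (16*x^6 + 48*x^4 - 8*x^3 + 36*x^2 - 12*x + 1) dx. Term by term:
    ∫_0^2 16*x^6 dx = 2048/7;  ∫_0^2 48*x^4 dx = 1536/5;  ∫_0^2 -8*x^3 dx = -32;
    ∫_0^2 36*x^2 dx = 96;  ∫_0^2 -12*x dx = -24;  ∫_0^2 1 dx = 2.
  Sum: 2048/7 + 1536/5 − 32 + 96 − 24 + 2 = 22462/35.
Adding: ||u||_{H^1}^2 = 65626/315 + 22462/35 = 267784/315.


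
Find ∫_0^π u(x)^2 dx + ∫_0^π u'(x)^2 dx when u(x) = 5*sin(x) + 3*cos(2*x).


||u||_{H^1(0,π)}^2 = -100 + 95*π/2

u'(x) = -6*sin(2*x) + 5*cos(x).
Expand u² and (u')² and integrate term by term on (0, π), using: for integers n ≥ 1, ∫_0^π sin²(nx) dx = ∫_0^π cos²(nx) dx = π/2; for n ≠ n', ∫_0^π sin(nx)sin(n'x) dx = ∫_0^π cos(nx)cos(n'x) dx = 0; and by product-to-sum, ∫_0^π sin(nx)cos(n'x) dx = ½∫_0^π [sin((n+n')x) + sin((n−n')x)] dx, which is 0 when n+n' is even and 2n/(n²−n'²) when n+n' is odd (it need not vanish on (0, π)).
  u² squared terms: (3)²·∫cos(2x)² dx = 9·π/2 = 9*π/2;  (5)²·∫sin(x)² dx = 25·π/2 = 25*π/2.
  u² cross terms: 2·(3)·(5)·∫cos(2x)·sin(x) dx = 30·(-2/3) = -20.
  So ∫_0^π u² dx = 9*π/2 + 25*π/2 − 20 = -20 + 17*π.
  (u')² squared terms: (-6)²·∫sin(2x)² dx = 36·π/2 = 18*π;  (5)²·∫cos(x)² dx = 25·π/2 = 25*π/2.
  (u')² cross terms: 2·(-6)·(5)·∫sin(2x)·cos(x) dx = -60·(4/3) = -80.
  So ∫_0^π (u')² dx = 18*π + 25*π/2 − 80 = -80 + 61*π/2.
||u||_{H^1}^2 = (-20 + 17*π) + (-80 + 61*π/2) = -100 + 95*π/2.


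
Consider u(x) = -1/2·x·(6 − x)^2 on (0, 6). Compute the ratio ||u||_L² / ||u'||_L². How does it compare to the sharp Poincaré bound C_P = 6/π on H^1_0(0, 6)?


||u||_L² / ||u'||_L² = 3*sqrt(14)/7 < C_P = 6/π.

u(x) = -1/2·x·(6 − x)^2, so u'(x) = 3*(2 - x)*(x/2 - 3).
u(x) = -1/2·x·(6 − x)^2 vanishes at x = 0 and x = 6, so u ∈ H^1_0(0, 6). Differentiate via the product rule and integrate the resulting polynomials term by term.
  ∫_0^6 u² dx = ∫_0^6 (x^6/4 - 6*x^5 + 54*x^4 - 216*x^3 + 324*x^2) dx. Term by term:
    ∫_0^6 x^6/4 dx = 69984/7;  ∫_0^6 -6*x^5 dx = -46656;  ∫_0^6 54*x^4 dx = 419904/5;
    ∫_0^6 -216*x^3 dx = -69984;  ∫_0^6 324*x^2 dx = 23328.
  Sum: 69984/7 − 46656 + 419904/5 − 69984 + 23328 = 23328/35.
  ∫_0^6 (u')² dx = ∫_0^6 (9*x^4/4 - 36*x^3 + 198*x^2 - 432*x + 324) dx. Term by term:
    ∫_0^6 9*x^4/4 dx = 17496/5;  ∫_0^6 -36*x^3 dx = -11664;  ∫_0^6 198*x^2 dx = 14256;
    ∫_0^6 -432*x dx = -7776;  ∫_0^6 324 dx = 1944.
  Sum: 17496/5 − 11664 + 14256 − 7776 + 1944 = 1296/5.
∫_0^6 u² dx = 23328/35, so ||u||_L² = 108*sqrt(70)/35.
∫_0^6 (u')² dx = 1296/5, so ||u'||_L² = 36*sqrt(5)/5.
Ratio ||u||_L² / ||u'||_L² = 3*sqrt(14)/7.
Sharp Poincaré constant on H^1_0(0, 6) is C_P = L/π = 6/π, achieved by sin(π/6·x).
A polynomial bump cannot attain the sharp Poincaré constant (only the first sine eigenfunction does), so the ratio is strictly less than C_P, consistent with ||u||_L² ≤ C_P ||u'||_L².


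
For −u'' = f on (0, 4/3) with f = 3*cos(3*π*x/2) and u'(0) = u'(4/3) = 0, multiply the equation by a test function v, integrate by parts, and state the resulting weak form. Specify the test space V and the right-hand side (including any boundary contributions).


V = H^1(0, 4/3) (no boundary constraint on v; u is determined up to an additive constant); weak form: ∫_0^4/3 u'v' dx = ∫_0^4/3 (3*cos(3*π*x/2)) v dx for all v ∈ V.

Multiply both sides by a test function v and integrate from 0 to 4/3:
  ∫_0^4/3 −u''(x) v(x) dx = ∫_0^4/3 f(x) v(x) dx.
Integrate the LHS by parts once:
  ∫_0^4/3 −u'' v dx = −[u'(x) v(x)]_0^4/3 + ∫_0^4/3 u'(x) v'(x) dx.
Thus ∫_0^4/3 u'(x) v'(x) dx = ∫_0^4/3 f(x) v(x) dx + [u'(x) v(x)]_0^4/3.
Choose V so that boundary terms are either known or forced to vanish.
u has homogeneous Neumann: u'(0) = u'(4/3) = 0. So [u' v]_0^4/3 = 0·v(4/3) − 0·v(0) = 0 for any v; take V = H^1(0, 4/3).
Weak formulation: find u (satisfying any essential BC) such that ∫_0^4/3 u'(x) v'(x) dx = ∫_0^4/3 f v dx for all v ∈ V (homogeneous Neumann, so boundary terms vanish).
Substituting f(x) = 3*cos(3*π*x/2), the right-hand side is ∫_0^4/3 (3*cos(3*π*x/2)) v dx.
Compatibility check (pure Neumann): taking v ≡ 1 ∈ V gives 0 = ∫_0^4/3 f dx + (0) − (0), i.e. ∫_0^4/3 f dx must equal u'(0) − u'(4/3) = 0. Indeed ∫_0^4/3 (3*cos(3*π*x/2)) dx = 0, so the data are compatible. The solution is then unique only up to an additive constant (fix it e.g. by requiring ∫_0^4/3 u dx = 0).


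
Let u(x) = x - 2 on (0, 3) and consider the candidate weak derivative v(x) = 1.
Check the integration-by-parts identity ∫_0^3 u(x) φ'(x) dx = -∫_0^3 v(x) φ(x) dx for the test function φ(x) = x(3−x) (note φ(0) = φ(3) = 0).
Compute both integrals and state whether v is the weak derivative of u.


LHS = -9/2, RHS = -9/2. Yes, v = u' weakly.

u(x) = x - 2, classical derivative u'(x) = 1.
φ(x) = x(3−x), so φ'(x) = 3 - 2*x.
Note φ(0) = φ(3) = 0, so the boundary term u·φ vanishes.
LHS = ∫_0^3 u(x) φ'(x) dx = ∫_0^3 (-2*x^2 + 7*x - 6) dx. Term by term:
  ∫_0^3 -2*x^2 dx = -18;  ∫_0^3 7*x dx = 63/2;  ∫_0^3 -6 dx = -18.
Sum: -18 + 63/2 − 18 = -9/2.
So LHS = -9/2.
∫_0^3 v(x) φ(x) dx = ∫_0^3 (-x^2 + 3*x) dx. Term by term:
  ∫_0^3 -x^2 dx = -9;  ∫_0^3 3*x dx = 27/2.
Sum: -9 + 27/2 = 9/2.
So RHS = -∫_0^3 v(x) φ(x) dx = -9/2.
LHS = RHS, so the identity holds for this test φ.
Moreover u is smooth here and v(x) = u'(x) = 1 pointwise, so the identity holds for every test function. Hence v is the weak derivative of u.


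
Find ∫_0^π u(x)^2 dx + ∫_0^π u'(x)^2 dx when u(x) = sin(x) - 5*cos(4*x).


||u||_{H^1(0,π)}^2 = 68/3 + 427*π/2

u'(x) = 20*sin(4*x) + cos(x).
Expand u² and (u')² and integrate term by term on (0, π), using: for integers n ≥ 1, ∫_0^π sin²(nx) dx = ∫_0^π cos²(nx) dx = π/2; for n ≠ n', ∫_0^π sin(nx)sin(n'x) dx = ∫_0^π cos(nx)cos(n'x) dx = 0; and by product-to-sum, ∫_0^π sin(nx)cos(n'x) dx = ½∫_0^π [sin((n+n')x) + sin((n−n')x)] dx, which is 0 when n+n' is even and 2n/(n²−n'²) when n+n' is odd (it need not vanish on (0, π)).
  u² squared terms: (-5)²·∫cos(4x)² dx = 25·π/2 = 25*π/2;  (1)²·∫sin(x)² dx = 1·π/2 = π/2.
  u² cross terms: 2·(-5)·(1)·∫cos(4x)·sin(x) dx = -10·(-2/15) = 4/3.
  So ∫_0^π u² dx = 25*π/2 + π/2 + 4/3 = 4/3 + 13*π.
  (u')² squared terms: (20)²·∫sin(4x)² dx = 400·π/2 = 200*π;  (1)²·∫cos(x)² dx = 1·π/2 = π/2.
  (u')² cross terms: 2·(20)·(1)·∫sin(4x)·cos(x) dx = 40·(8/15) = 64/3.
  So ∫_0^π (u')² dx = 200*π + π/2 + 64/3 = 64/3 + 401*π/2.
||u||_{H^1}^2 = (4/3 + 13*π) + (64/3 + 401*π/2) = 68/3 + 427*π/2.


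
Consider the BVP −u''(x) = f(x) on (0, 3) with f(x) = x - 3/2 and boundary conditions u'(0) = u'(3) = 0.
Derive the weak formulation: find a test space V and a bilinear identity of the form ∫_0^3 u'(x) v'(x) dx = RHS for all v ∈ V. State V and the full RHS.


V = H^1(0, 3) (no boundary constraint on v; u is determined up to an additive constant); weak form: ∫_0^3 u'v' dx = ∫_0^3 (x - 3/2) v dx for all v ∈ V.

Multiply both sides by a test function v and integrate from 0 to 3:
  ∫_0^3 −u''(x) v(x) dx = ∫_0^3 f(x) v(x) dx.
Integrate the LHS by parts once:
  ∫_0^3 −u'' v dx = −[u'(x) v(x)]_0^3 + ∫_0^3 u'(x) v'(x) dx.
Thus ∫_0^3 u'(x) v'(x) dx = ∫_0^3 f(x) v(x) dx + [u'(x) v(x)]_0^3.
Choose V so that boundary terms are either known or forced to vanish.
u has homogeneous Neumann: u'(0) = u'(3) = 0. So [u' v]_0^3 = 0·v(3) − 0·v(0) = 0 for any v; take V = H^1(0, 3).
Weak formulation: find u (satisfying any essential BC) such that ∫_0^3 u'(x) v'(x) dx = ∫_0^3 f v dx for all v ∈ V (homogeneous Neumann, so boundary terms vanish).
Substituting f(x) = x - 3/2, the right-hand side is ∫_0^3 (x - 3/2) v dx.
Compatibility check (pure Neumann): taking v ≡ 1 ∈ V gives 0 = ∫_0^3 f dx + (0) − (0), i.e. ∫_0^3 f dx must equal u'(0) − u'(3) = 0. Indeed ∫_0^3 (x - 3/2) dx = 0, so the data are compatible. The solution is then unique only up to an additive constant (fix it e.g. by requiring ∫_0^3 u dx = 0).


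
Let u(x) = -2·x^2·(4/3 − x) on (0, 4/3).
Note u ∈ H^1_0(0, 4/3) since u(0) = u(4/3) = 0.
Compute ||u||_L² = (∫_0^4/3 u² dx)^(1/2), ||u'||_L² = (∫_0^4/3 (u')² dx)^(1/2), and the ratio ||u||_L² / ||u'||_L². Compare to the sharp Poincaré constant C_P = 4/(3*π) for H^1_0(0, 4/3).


||u||_L² / ||u'||_L² = 2*sqrt(14)/21 < C_P = 4/(3*π).

u(x) = -2·x^2·(4/3 − x), so u'(x) = 2*x*(9*x - 8)/3.
u(x) = -2·x^2·(4/3 − x) vanishes at x = 0 and x = 4/3, so u ∈ H^1_0(0, 4/3). Differentiate via the product rule and integrate the resulting polynomials term by term.
  ∫_0^4/3 u² dx = ∫_0^4/3 (4*x^6 - 32*x^5/3 + 64*x^4/9) dx. Term by term:
    ∫_0^4/3 4*x^6 dx = 65536/15309;  ∫_0^4/3 -32*x^5/3 dx = -65536/6561;  ∫_0^4/3 64*x^4/9 dx = 65536/10935.
  Sum: 65536/15309 − 65536/6561 + 65536/10935 = 65536/229635.
  ∫_0^4/3 (u')² dx = ∫_0^4/3 (36*x^4 - 64*x^3 + 256*x^2/9) dx. Term by term:
    ∫_0^4/3 36*x^4 dx = 4096/135;  ∫_0^4/3 -64*x^3 dx = -4096/81;  ∫_0^4/3 256*x^2/9 dx = 16384/729.
  Sum: 4096/135 − 4096/81 + 16384/729 = 8192/3645.
∫_0^4/3 u² dx = 65536/229635, so ||u||_L² = 256*sqrt(35)/2835.
∫_0^4/3 (u')² dx = 8192/3645, so ||u'||_L² = 64*sqrt(10)/135.
Ratio ||u||_L² / ||u'||_L² = 2*sqrt(14)/21.
Sharp Poincaré constant on H^1_0(0, 4/3) is C_P = L/π = 4/(3*π), achieved by sin(3*π/4·x).
A polynomial bump cannot attain the sharp Poincaré constant (only the first sine eigenfunction does), so the ratio is strictly less than C_P, consistent with ||u||_L² ≤ C_P ||u'||_L².


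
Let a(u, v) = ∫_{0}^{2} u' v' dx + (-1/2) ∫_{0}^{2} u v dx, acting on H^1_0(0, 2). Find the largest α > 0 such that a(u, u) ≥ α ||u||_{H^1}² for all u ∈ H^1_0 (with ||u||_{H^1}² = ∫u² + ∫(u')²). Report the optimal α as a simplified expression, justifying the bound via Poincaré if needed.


α = (-2 + π^2)/(4 + π^2)

Coercivity of a(·,·) on H^1_0(0, 2) means a(u, u) ≥ α ||u||_{H^1}² for every u ∈ H^1_0.
The interval has length L = 2, and Poincaré/coercivity depend only on L. Here a(u, u) = ∫(u')² + (-1/2)·∫u².
Here c = -1/2 < 0 with |c| < (π/L)² = π^2/4, so coercivity still holds. The condition a(u,u) ≥ α||u||_{H^1}² reads (1−α)∫(u')² ≥ (α−c)∫u². Any admissible α is ≤ 1 (rapidly oscillating u have ∫u²/∫(u')² → 0), and α = 1 would force 0 ≥ (1−c)∫u², impossible since c < 1; so 1−α > 0. By the sharp Poincaré inequality on H^1_0 of an interval of length L, ∫(u')² ≥ (π/L)²∫u² with equality for the first sine mode sin(π(x−x₀)/L) (x₀ the left endpoint), so the inequality holds for all u iff (1−α)(π/L)² ≥ α − c, i.e. α ≤ ((π/L)² + c)/((π/L)² + 1) = (1 + c(L/π)²)/(1 + (L/π)²). (Direct route, valid since c ≤ 0: Poincaré gives c∫u² ≥ c(L/π)²∫(u')², so a(u,u) ≥ (1 + c(L/π)²)∫(u')², while ||u||_{H^1}² ≤ (1 + (L/π)²)∫(u')²; dividing yields the same α.) With (π/L)² = π^2/4 and c = -1/2, the largest admissible constant is α = ((π/L)² + c)/((π/L)² + 1).
Simplifying, α = (-2 + π^2)/(4 + π^2).


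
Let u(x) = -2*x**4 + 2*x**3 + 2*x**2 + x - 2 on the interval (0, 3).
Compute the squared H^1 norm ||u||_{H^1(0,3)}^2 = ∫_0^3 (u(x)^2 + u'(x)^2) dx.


||u||_{H^1}^2 = 348618/35

The H^1 norm (squared) on an interval (0, L) is
  ||u||_{H^1}^2 = ∫_0^L u(x)^2 dx + ∫_0^L u'(x)^2 dx.
Compute u'(x) = -8*x**3 + 6*x**2 + 4*x + 1.
Then u(x)^2 = 4*x**8 - 8*x**7 - 4*x**6 + 4*x**5 + 16*x**4 - 4*x**3 - 7*x**2 - 4*x + 4 and u'(x)^2 = 64*x**6 - 96*x**5 - 28*x**4 + 32*x**3 + 28*x**2 + 8*x + 1.
Integrate each monomial from 0 to 3 using ∫_0^3 c·x^n dx = c·3^(n+1)/(n+1):
  ∫_0^3 u(x)^2 dx = ∫_0^3 (4*x^8 - 8*x^7 - 4*x^6 + 4*x^5 + 16*x^4 - 4*x^3 - 7*x^2 - 4*x + 4) dx. Term by term:
    ∫_0^3 4*x^8 dx = 8748;  ∫_0^3 -8*x^7 dx = -6561;  ∫_0^3 -4*x^6 dx = -8748/7;
    ∫_0^3 4*x^5 dx = 486;  ∫_0^3 16*x^4 dx = 3888/5;  ∫_0^3 -4*x^3 dx = -81;
    ∫_0^3 -7*x^2 dx = -63;  ∫_0^3 -4*x dx = -18;  ∫_0^3 4 dx = 12.
  Sum: 8748 − 6561 − 8748/7 + 486 + 3888/5 − 81 − 63 − 18 + 12 = 71781/35.
  ∫_0^3 u'(x)^2 dx = ∫_0^3 (64*x^6 - 96*x^5 - 28*x^4 + 32*x^3 + 28*x^2 + 8*x + 1) dx. Term by term:
    ∫_0^3 64*x^6 dx = 139968/7;  ∫_0^3 -96*x^5 dx = -11664;  ∫_0^3 -28*x^4 dx = -6804/5;
    ∫_0^3 32*x^3 dx = 648;  ∫_0^3 28*x^2 dx = 252;  ∫_0^3 8*x dx = 36;
    ∫_0^3 1 dx = 3.
  Sum: 139968/7 − 11664 − 6804/5 + 648 + 252 + 36 + 3 = 276837/35.
Adding: ||u||_{H^1}^2 = 71781/35 + 276837/35 = 348618/35.


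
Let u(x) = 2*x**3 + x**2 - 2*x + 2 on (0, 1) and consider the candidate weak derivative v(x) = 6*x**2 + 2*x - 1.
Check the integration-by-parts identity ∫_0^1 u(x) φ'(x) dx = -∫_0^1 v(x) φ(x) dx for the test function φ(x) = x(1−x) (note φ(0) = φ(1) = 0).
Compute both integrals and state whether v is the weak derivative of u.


LHS = -2/15, RHS = -3/10. No, v is not the weak derivative of u.

u(x) = 2*x**3 + x**2 - 2*x + 2, classical derivative u'(x) = 6*x**2 + 2*x - 2.
φ(x) = x(1−x), so φ'(x) = 1 - 2*x.
Note φ(0) = φ(1) = 0, so the boundary term u·φ vanishes.
LHS = ∫_0^1 u(x) φ'(x) dx = ∫_0^1 (-4*x^4 + 5*x^2 - 6*x + 2) dx. Term by term:
  ∫_0^1 -4*x^4 dx = -4/5;  ∫_0^1 5*x^2 dx = 5/3;  ∫_0^1 -6*x dx = -3;
  ∫_0^1 2 dx = 2.
Sum: -4/5 + 5/3 − 3 + 2 = -2/15.
So LHS = -2/15.
∫_0^1 v(x) φ(x) dx = ∫_0^1 (-6*x^4 + 4*x^3 + 3*x^2 - x) dx. Term by term:
  ∫_0^1 -6*x^4 dx = -6/5;  ∫_0^1 4*x^3 dx = 1;  ∫_0^1 3*x^2 dx = 1;
  ∫_0^1 -x dx = -1/2.
Sum: -6/5 + 1 + 1 − 1/2 = 3/10.
So RHS = -∫_0^1 v(x) φ(x) dx = -3/10.
LHS − RHS = 1/6 ≠ 0, so the identity fails.
(For a valid weak derivative the identity must hold for EVERY test function, in particular this one. The failure shows v is NOT the weak derivative of u.)
Correct weak derivative would be u'(x) = 6*x**2 + 2*x - 2.


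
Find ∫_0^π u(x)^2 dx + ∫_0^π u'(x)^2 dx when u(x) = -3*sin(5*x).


||u||_{H^1(0,π)}^2 = 117*π

u'(x) = -15*cos(5*x).
Expand u² and (u')² and integrate term by term on (0, π), using: for integers n ≥ 1, ∫_0^π sin²(nx) dx = ∫_0^π cos²(nx) dx = π/2; for n ≠ n', ∫_0^π sin(nx)sin(n'x) dx = ∫_0^π cos(nx)cos(n'x) dx = 0; and by product-to-sum, ∫_0^π sin(nx)cos(n'x) dx = ½∫_0^π [sin((n+n')x) + sin((n−n')x)] dx, which is 0 when n+n' is even and 2n/(n²−n'²) when n+n' is odd (it need not vanish on (0, π)).
  u² squared terms: (-3)²·∫sin(5x)² dx = 9·π/2 = 9*π/2.
  So ∫_0^π u² dx = 9*π/2.
  (u')² squared terms: (-15)²·∫cos(5x)² dx = 225·π/2 = 225*π/2.
  So ∫_0^π (u')² dx = 225*π/2.
||u||_{H^1}^2 = (9*π/2) + (225*π/2) = 117*π.


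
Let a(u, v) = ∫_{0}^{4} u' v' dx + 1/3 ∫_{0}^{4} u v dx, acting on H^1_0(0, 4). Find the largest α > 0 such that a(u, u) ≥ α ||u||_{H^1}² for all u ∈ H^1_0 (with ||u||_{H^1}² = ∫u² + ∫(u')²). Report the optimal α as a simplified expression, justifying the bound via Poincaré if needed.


α = (16/3 + π^2)/(π^2 + 16)

Coercivity of a(·,·) on H^1_0(0, 4) means a(u, u) ≥ α ||u||_{H^1}² for every u ∈ H^1_0.
The interval has length L = 4, and Poincaré/coercivity depend only on L. Here a(u, u) = ∫(u')² + (1/3)·∫u².
Here 0 < c = 1/3 < 1. The condition a(u,u) ≥ α||u||_{H^1}² reads (1−α)∫(u')² ≥ (α−c)∫u². Any admissible α is ≤ 1 (rapidly oscillating u have ∫u²/∫(u')² → 0), and α = 1 would force 0 ≥ (1−c)∫u², impossible since c < 1; so 1−α > 0. By the sharp Poincaré inequality on H^1_0 of an interval of length L, ∫(u')² ≥ (π/L)²∫u² with equality for the first sine mode sin(π(x−x₀)/L) (x₀ the left endpoint), so the inequality holds for all u iff (1−α)(π/L)² ≥ α − c, i.e. α ≤ ((π/L)² + c)/((π/L)² + 1) = (1 + c(L/π)²)/(1 + (L/π)²). With (π/L)² = π^2/16 and c = 1/3, the largest admissible constant is α = ((π/L)² + c)/((π/L)² + 1).
Simplifying, α = (16/3 + π^2)/(π^2 + 16).


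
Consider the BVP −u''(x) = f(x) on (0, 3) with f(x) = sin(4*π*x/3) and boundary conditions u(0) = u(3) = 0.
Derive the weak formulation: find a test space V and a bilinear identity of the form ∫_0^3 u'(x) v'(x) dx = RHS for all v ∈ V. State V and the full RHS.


V = H^1_0(0, 3) (so v(0) = v(3) = 0); weak form: ∫_0^3 u'v' dx = ∫_0^3 (sin(4*π*x/3)) v dx for all v ∈ V.

Multiply both sides by a test function v and integrate from 0 to 3:
  ∫_0^3 −u''(x) v(x) dx = ∫_0^3 f(x) v(x) dx.
Integrate the LHS by parts once:
  ∫_0^3 −u'' v dx = −[u'(x) v(x)]_0^3 + ∫_0^3 u'(x) v'(x) dx.
Thus ∫_0^3 u'(x) v'(x) dx = ∫_0^3 f(x) v(x) dx + [u'(x) v(x)]_0^3.
Choose V so that boundary terms are either known or forced to vanish.
u is Dirichlet: u(0) = u(3) = 0. Let V = H^1_0(0, 3); then v(0) = v(3) = 0, and [u' v]_0^3 = 0.
Weak formulation: find u (satisfying any essential BC) such that ∫_0^3 u'(x) v'(x) dx = ∫_0^3 f v dx for all v ∈ V.
Substituting f(x) = sin(4*π*x/3), the right-hand side is ∫_0^3 (sin(4*π*x/3)) v dx.


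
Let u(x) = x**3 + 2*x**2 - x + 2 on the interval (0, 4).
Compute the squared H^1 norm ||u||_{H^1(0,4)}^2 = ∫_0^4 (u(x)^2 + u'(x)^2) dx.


||u||_{H^1}^2 = 321628/35

The H^1 norm (squared) on an interval (0, L) is
  ||u||_{H^1}^2 = ∫_0^L u(x)^2 dx + ∫_0^L u'(x)^2 dx.
Compute u'(x) = 3*x**2 + 4*x - 1.
Then u(x)^2 = x**6 + 4*x**5 + 2*x**4 + 9*x**2 - 4*x + 4 and u'(x)^2 = 9*x**4 + 24*x**3 + 10*x**2 - 8*x + 1.
Integrate each monomial from 0 to 4 using ∫_0^4 c·x^n dx = c·4^(n+1)/(n+1):
  ∫_0^4 u(x)^2 dx = ∫_0^4 (x^6 + 4*x^5 + 2*x^4 + 9*x^2 - 4*x + 4) dx. Term by term:
    ∫_0^4 x^6 dx = 16384/7;  ∫_0^4 4*x^5 dx = 8192/3;  ∫_0^4 2*x^4 dx = 2048/5;
    ∫_0^4 9*x^2 dx = 192;  ∫_0^4 -4*x dx = -32;  ∫_0^4 4 dx = 16.
  Sum: 16384/7 + 8192/3 + 2048/5 + 192 − 32 + 16 = 593968/105.
  ∫_0^4 u'(x)^2 dx = ∫_0^4 (9*x^4 + 24*x^3 + 10*x^2 - 8*x + 1) dx. Term by term:
    ∫_0^4 9*x^4 dx = 9216/5;  ∫_0^4 24*x^3 dx = 1536;  ∫_0^4 10*x^2 dx = 640/3;
    ∫_0^4 -8*x dx = -64;  ∫_0^4 1 dx = 4.
  Sum: 9216/5 + 1536 + 640/3 − 64 + 4 = 52988/15.
Adding: ||u||_{H^1}^2 = 593968/105 + 52988/15 = 321628/35.


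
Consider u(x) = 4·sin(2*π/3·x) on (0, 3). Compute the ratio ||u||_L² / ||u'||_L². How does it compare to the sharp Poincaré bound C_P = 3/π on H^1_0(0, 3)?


||u||_L² / ||u'||_L² = 3/(2*π) < C_P = 3/π.

u(x) = 4·sin(2*π/3·x), so u'(x) = 8*π*cos(2*π*x/3)/3.
Writing u(x) = A·sin(kπx/L) with A = 4 and k = 2, use ∫_0^L sin²(kπx/L) dx = L/2 and ∫_0^L cos²(kπx/L) dx = L/2.
u² = 16·sin²(2*π/3·x) and (u')² = 64*π^2/9·cos²(2*π/3·x), and each of sin², cos² integrates to L/2 = 3/2 over (0, 3).
∫_0^3 u² dx = 24, so ||u||_L² = 2*sqrt(6).
∫_0^3 (u')² dx = 32*π^2/3, so ||u'||_L² = 4*sqrt(6)*π/3.
Ratio ||u||_L² / ||u'||_L² = 3/(2*π).
Sharp Poincaré constant on H^1_0(0, 3) is C_P = L/π = 3/π, achieved by sin(π/3·x).
This is the k = 2 harmonic; the ratio L/(kπ) is strictly less than C_P = L/π, consistent with the sharp inequality ||u||_L² ≤ C_P ||u'||_L².


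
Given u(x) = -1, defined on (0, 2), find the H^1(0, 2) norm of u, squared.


||u||_{H^1}^2 = 2

The H^1 norm (squared) on an interval (0, L) is
  ||u||_{H^1}^2 = ∫_0^L u(x)^2 dx + ∫_0^L u'(x)^2 dx.
Compute u'(x) = 0.
Then u(x)^2 = 1 and u'(x)^2 = 0.
Integrate each monomial from 0 to 2 using ∫_0^2 c·x^n dx = c·2^(n+1)/(n+1):
  ∫_0^2 u(x)^2 dx = ∫_0^2 (1) dx. Term by term:
    ∫_0^2 1 dx = 2.
  ∫_0^2 u'(x)^2 dx = ∫_0^2 (0) dx. Term by term:
    ∫_0^2 0 dx = 0.
Adding: ||u||_{H^1}^2 = 2 + 0 = 2.


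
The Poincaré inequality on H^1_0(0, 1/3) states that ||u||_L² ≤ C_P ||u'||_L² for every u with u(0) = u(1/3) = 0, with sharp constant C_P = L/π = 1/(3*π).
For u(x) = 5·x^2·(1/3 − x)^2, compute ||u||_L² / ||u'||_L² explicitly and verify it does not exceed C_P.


||u||_L² / ||u'||_L² = sqrt(3)/18 < C_P = 1/(3*π).

u(x) = 5·x^2·(1/3 − x)^2, so u'(x) = 10*x*(3*x - 1)*(6*x - 1)/9.
u(x) = 5·x^2·(1/3 − x)^2 vanishes at x = 0 and x = 1/3, so u ∈ H^1_0(0, 1/3). Differentiate via the product rule and integrate the resulting polynomials term by term.
  ∫_0^1/3 u² dx = ∫_0^1/3 (25*x^8 - 100*x^7/3 + 50*x^6/3 - 100*x^5/27 + 25*x^4/81) dx. Term by term:
    ∫_0^1/3 25*x^8 dx = 25/177147;  ∫_0^1/3 -100*x^7/3 dx = -25/39366;  ∫_0^1/3 50*x^6/3 dx = 50/45927;
    ∫_0^1/3 -100*x^5/27 dx = -50/59049;  ∫_0^1/3 25*x^4/81 dx = 5/19683.
  Sum: 25/177147 − 25/39366 + 50/45927 − 50/59049 + 5/19683 = 5/2480058.
  ∫_0^1/3 (u')² dx = ∫_0^1/3 (400*x^6 - 400*x^5 + 1300*x^4/9 - 200*x^3/9 + 100*x^2/81) dx. Term by term:
    ∫_0^1/3 400*x^6 dx = 400/15309;  ∫_0^1/3 -400*x^5 dx = -200/2187;  ∫_0^1/3 1300*x^4/9 dx = 260/2187;
    ∫_0^1/3 -200*x^3/9 dx = -50/729;  ∫_0^1/3 100*x^2/81 dx = 100/6561.
  Sum: 400/15309 − 200/2187 + 260/2187 − 50/729 + 100/6561 = 10/45927.
∫_0^1/3 u² dx = 5/2480058, so ||u||_L² = sqrt(210)/10206.
∫_0^1/3 (u')² dx = 10/45927, so ||u'||_L² = sqrt(70)/567.
Ratio ||u||_L² / ||u'||_L² = sqrt(3)/18.
Sharp Poincaré constant on H^1_0(0, 1/3) is C_P = L/π = 1/(3*π), achieved by sin(3*π·x).
A polynomial bump cannot attain the sharp Poincaré constant (only the first sine eigenfunction does), so the ratio is strictly less than C_P, consistent with ||u||_L² ≤ C_P ||u'||_L².


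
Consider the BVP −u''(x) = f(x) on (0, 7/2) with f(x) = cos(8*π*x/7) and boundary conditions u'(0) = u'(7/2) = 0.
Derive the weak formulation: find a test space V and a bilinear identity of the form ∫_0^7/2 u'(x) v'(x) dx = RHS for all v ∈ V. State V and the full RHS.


V = H^1(0, 7/2) (no boundary constraint on v; u is determined up to an additive constant); weak form: ∫_0^7/2 u'v' dx = ∫_0^7/2 (cos(8*π*x/7)) v dx for all v ∈ V.

Multiply both sides by a test function v and integrate from 0 to 7/2:
  ∫_0^7/2 −u''(x) v(x) dx = ∫_0^7/2 f(x) v(x) dx.
Integrate the LHS by parts once:
  ∫_0^7/2 −u'' v dx = −[u'(x) v(x)]_0^7/2 + ∫_0^7/2 u'(x) v'(x) dx.
Thus ∫_0^7/2 u'(x) v'(x) dx = ∫_0^7/2 f(x) v(x) dx + [u'(x) v(x)]_0^7/2.
Choose V so that boundary terms are either known or forced to vanish.
u has homogeneous Neumann: u'(0) = u'(7/2) = 0. So [u' v]_0^7/2 = 0·v(7/2) − 0·v(0) = 0 for any v; take V = H^1(0, 7/2).
Weak formulation: find u (satisfying any essential BC) such that ∫_0^7/2 u'(x) v'(x) dx = ∫_0^7/2 f v dx for all v ∈ V (homogeneous Neumann, so boundary terms vanish).
Substituting f(x) = cos(8*π*x/7), the right-hand side is ∫_0^7/2 (cos(8*π*x/7)) v dx.
Compatibility check (pure Neumann): taking v ≡ 1 ∈ V gives 0 = ∫_0^7/2 f dx + (0) − (0), i.e. ∫_0^7/2 f dx must equal u'(0) − u'(7/2) = 0. Indeed ∫_0^7/2 (cos(8*π*x/7)) dx = 0, so the data are compatible. The solution is then unique only up to an additive constant (fix it e.g. by requiring ∫_0^7/2 u dx = 0).


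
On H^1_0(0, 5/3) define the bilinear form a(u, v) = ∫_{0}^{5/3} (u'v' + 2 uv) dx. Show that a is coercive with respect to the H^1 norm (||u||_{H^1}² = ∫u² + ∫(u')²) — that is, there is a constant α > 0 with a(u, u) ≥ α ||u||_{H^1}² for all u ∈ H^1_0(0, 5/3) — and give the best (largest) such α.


α = 1

Coercivity of a(·,·) on H^1_0(0, 5/3) means a(u, u) ≥ α ||u||_{H^1}² for every u ∈ H^1_0.
The interval has length L = 5/3, and Poincaré/coercivity depend only on L. Here a(u, u) = ∫(u')² + (2)·∫u².
Here c = 2 ≥ 1, so a(u,u) = ∫(u')² + c∫u² ≥ ∫(u')² + ∫u² = ||u||_{H^1}², i.e. α = 1 works. No larger α is possible: a(u,u) ≥ α||u||_{H^1}² means (1−α)∫(u')² ≥ (α−c)∫u², and for the modes u_n = sin(nπ(x−x₀)/L) (x₀ the left endpoint) one has ∫u_n²/∫(u_n')² = (L/(nπ))² → 0, so a(u_n,u_n)/||u_n||_{H^1}² → 1. Hence the optimal constant is α = 1.
Therefore α = 1.


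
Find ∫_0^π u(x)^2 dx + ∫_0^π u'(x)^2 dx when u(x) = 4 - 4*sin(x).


||u||_{H^1(0,π)}^2 = -64 + 32*π

u'(x) = -4*cos(x).
Expand u² and (u')² and integrate term by term on (0, π), using: for integers n ≥ 1, ∫_0^π sin²(nx) dx = ∫_0^π cos²(nx) dx = π/2; for n ≠ n', ∫_0^π sin(nx)sin(n'x) dx = ∫_0^π cos(nx)cos(n'x) dx = 0; and by product-to-sum, ∫_0^π sin(nx)cos(n'x) dx = ½∫_0^π [sin((n+n')x) + sin((n−n')x)] dx, which is 0 when n+n' is even and 2n/(n²−n'²) when n+n' is odd (it need not vanish on (0, π)). For the constant mode: ∫_0^π 1 dx = π, ∫_0^π cos(nx) dx = 0, ∫_0^π sin(nx) dx = (1−(−1)^n)/n.
  u² squared terms: (4)²·∫1 dx = 16·π = 16*π;  (-4)²·∫sin(x)² dx = 16·π/2 = 8*π.
  u² cross terms: 2·(4)·(-4)·∫1·sin(x) dx = -32·(2) = -64.
  So ∫_0^π u² dx = 16*π + 8*π − 64 = -64 + 24*π.
  (u')² squared terms: (-4)²·∫cos(x)² dx = 16·π/2 = 8*π.
  So ∫_0^π (u')² dx = 8*π.
||u||_{H^1}^2 = (-64 + 24*π) + (8*π) = -64 + 32*π.


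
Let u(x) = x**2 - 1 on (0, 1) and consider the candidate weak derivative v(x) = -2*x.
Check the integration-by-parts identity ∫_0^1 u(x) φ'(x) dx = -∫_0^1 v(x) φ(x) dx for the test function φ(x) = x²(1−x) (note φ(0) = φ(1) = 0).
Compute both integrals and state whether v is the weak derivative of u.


LHS = -1/10, RHS = 1/10. No, v is not the weak derivative of u.

u(x) = x**2 - 1, classical derivative u'(x) = 2*x.
φ(x) = x²(1−x), so φ'(x) = x*(2 - 3*x).
Note φ(0) = φ(1) = 0, so the boundary term u·φ vanishes.
LHS = ∫_0^1 u(x) φ'(x) dx = ∫_0^1 (-3*x^4 + 2*x^3 + 3*x^2 - 2*x) dx. Term by term:
  ∫_0^1 -3*x^4 dx = -3/5;  ∫_0^1 2*x^3 dx = 1/2;  ∫_0^1 3*x^2 dx = 1;
  ∫_0^1 -2*x dx = -1.
Sum: -3/5 + 1/2 + 1 − 1 = -1/10.
So LHS = -1/10.
∫_0^1 v(x) φ(x) dx = ∫_0^1 (2*x^4 - 2*x^3) dx. Term by term:
  ∫_0^1 2*x^4 dx = 2/5;  ∫_0^1 -2*x^3 dx = -1/2.
Sum: 2/5 − 1/2 = -1/10.
So RHS = -∫_0^1 v(x) φ(x) dx = 1/10.
LHS − RHS = -1/5 ≠ 0, so the identity fails.
(For a valid weak derivative the identity must hold for EVERY test function, in particular this one. The failure shows v is NOT the weak derivative of u.)
Correct weak derivative would be u'(x) = 2*x.


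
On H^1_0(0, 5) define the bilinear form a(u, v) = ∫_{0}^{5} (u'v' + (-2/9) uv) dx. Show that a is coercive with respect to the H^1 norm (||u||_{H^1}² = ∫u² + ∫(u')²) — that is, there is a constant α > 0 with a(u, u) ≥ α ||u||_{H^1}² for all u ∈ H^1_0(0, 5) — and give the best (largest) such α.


α = (-50/9 + π^2)/(π^2 + 25)

Coercivity of a(·,·) on H^1_0(0, 5) means a(u, u) ≥ α ||u||_{H^1}² for every u ∈ H^1_0.
The interval has length L = 5, and Poincaré/coercivity depend only on L. Here a(u, u) = ∫(u')² + (-2/9)·∫u².
Here c = -2/9 < 0 with |c| < (π/L)² = π^2/25, so coercivity still holds. The condition a(u,u) ≥ α||u||_{H^1}² reads (1−α)∫(u')² ≥ (α−c)∫u². Any admissible α is ≤ 1 (rapidly oscillating u have ∫u²/∫(u')² → 0), and α = 1 would force 0 ≥ (1−c)∫u², impossible since c < 1; so 1−α > 0. By the sharp Poincaré inequality on H^1_0 of an interval of length L, ∫(u')² ≥ (π/L)²∫u² with equality for the first sine mode sin(π(x−x₀)/L) (x₀ the left endpoint), so the inequality holds for all u iff (1−α)(π/L)² ≥ α − c, i.e. α ≤ ((π/L)² + c)/((π/L)² + 1) = (1 + c(L/π)²)/(1 + (L/π)²). (Direct route, valid since c ≤ 0: Poincaré gives c∫u² ≥ c(L/π)²∫(u')², so a(u,u) ≥ (1 + c(L/π)²)∫(u')², while ||u||_{H^1}² ≤ (1 + (L/π)²)∫(u')²; dividing yields the same α.) With (π/L)² = π^2/25 and c = -2/9, the largest admissible constant is α = ((π/L)² + c)/((π/L)² + 1).
Simplifying, α = (-50/9 + π^2)/(π^2 + 25).


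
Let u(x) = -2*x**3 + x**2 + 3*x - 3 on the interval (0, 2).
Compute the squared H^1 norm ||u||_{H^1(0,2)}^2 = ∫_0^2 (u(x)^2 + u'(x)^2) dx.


||u||_{H^1}^2 = 792/7

The H^1 norm (squared) on an interval (0, L) is
  ||u||_{H^1}^2 = ∫_0^L u(x)^2 dx + ∫_0^L u'(x)^2 dx.
Compute u'(x) = -6*x**2 + 2*x + 3.
Then u(x)^2 = 4*x**6 - 4*x**5 - 11*x**4 + 18*x**3 + 3*x**2 - 18*x + 9 and u'(x)^2 = 36*x**4 - 24*x**3 - 32*x**2 + 12*x + 9.
Integrate each monomial from 0 to 2 using ∫_0^2 c·x^n dx = c·2^(n+1)/(n+1):
  ∫_0^2 u(x)^2 dx = ∫_0^2 (4*x^6 - 4*x^5 - 11*x^4 + 18*x^3 + 3*x^2 - 18*x + 9) dx. Term by term:
    ∫_0^2 4*x^6 dx = 512/7;  ∫_0^2 -4*x^5 dx = -128/3;  ∫_0^2 -11*x^4 dx = -352/5;
    ∫_0^2 18*x^3 dx = 72;  ∫_0^2 3*x^2 dx = 8;  ∫_0^2 -18*x dx = -36;
    ∫_0^2 9 dx = 18.
  Sum: 512/7 − 128/3 − 352/5 + 72 + 8 − 36 + 18 = 2318/105.
  ∫_0^2 u'(x)^2 dx = ∫_0^2 (36*x^4 - 24*x^3 - 32*x^2 + 12*x + 9) dx. Term by term:
    ∫_0^2 36*x^4 dx = 1152/5;  ∫_0^2 -24*x^3 dx = -96;  ∫_0^2 -32*x^2 dx = -256/3;
    ∫_0^2 12*x dx = 24;  ∫_0^2 9 dx = 18.
  Sum: 1152/5 − 96 − 256/3 + 24 + 18 = 1366/15.
Adding: ||u||_{H^1}^2 = 2318/105 + 1366/15 = 792/7.


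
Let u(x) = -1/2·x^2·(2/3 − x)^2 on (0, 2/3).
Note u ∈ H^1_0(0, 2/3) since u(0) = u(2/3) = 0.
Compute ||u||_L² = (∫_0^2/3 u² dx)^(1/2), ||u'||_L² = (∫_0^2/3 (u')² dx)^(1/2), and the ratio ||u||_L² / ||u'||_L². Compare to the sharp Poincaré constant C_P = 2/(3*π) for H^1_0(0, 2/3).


||u||_L² / ||u'||_L² = sqrt(3)/9 < C_P = 2/(3*π).

u(x) = -1/2·x^2·(2/3 − x)^2, so u'(x) = 2*x*(-9*x^2 + 9*x - 2)/9.
u(x) = -1/2·x^2·(2/3 − x)^2 vanishes at x = 0 and x = 2/3, so u ∈ H^1_0(0, 2/3). Differentiate via the product rule and integrate the resulting polynomials term by term.
  ∫_0^2/3 u² dx = ∫_0^2/3 (x^8/4 - 2*x^7/3 + 2*x^6/3 - 8*x^5/27 + 4*x^4/81) dx. Term by term:
    ∫_0^2/3 x^8/4 dx = 128/177147;  ∫_0^2/3 -2*x^7/3 dx = -64/19683;  ∫_0^2/3 2*x^6/3 dx = 256/45927;
    ∫_0^2/3 -8*x^5/27 dx = -256/59049;  ∫_0^2/3 4*x^4/81 dx = 128/98415.
  Sum: 128/177147 − 64/19683 + 256/45927 − 256/59049 + 128/98415 = 64/6200145.
  ∫_0^2/3 (u')² dx = ∫_0^2/3 (4*x^6 - 8*x^5 + 52*x^4/9 - 16*x^3/9 + 16*x^2/81) dx. Term by term:
    ∫_0^2/3 4*x^6 dx = 512/15309;  ∫_0^2/3 -8*x^5 dx = -256/2187;  ∫_0^2/3 52*x^4/9 dx = 1664/10935;
    ∫_0^2/3 -16*x^3/9 dx = -64/729;  ∫_0^2/3 16*x^2/81 dx = 128/6561.
  Sum: 512/15309 − 256/2187 + 1664/10935 − 64/729 + 128/6561 = 64/229635.
∫_0^2/3 u² dx = 64/6200145, so ||u||_L² = 8*sqrt(105)/25515.
∫_0^2/3 (u')² dx = 64/229635, so ||u'||_L² = 8*sqrt(35)/2835.
Ratio ||u||_L² / ||u'||_L² = sqrt(3)/9.
Sharp Poincaré constant on H^1_0(0, 2/3) is C_P = L/π = 2/(3*π), achieved by sin(3*π/2·x).
A polynomial bump cannot attain the sharp Poincaré constant (only the first sine eigenfunction does), so the ratio is strictly less than C_P, consistent with ||u||_L² ≤ C_P ||u'||_L².


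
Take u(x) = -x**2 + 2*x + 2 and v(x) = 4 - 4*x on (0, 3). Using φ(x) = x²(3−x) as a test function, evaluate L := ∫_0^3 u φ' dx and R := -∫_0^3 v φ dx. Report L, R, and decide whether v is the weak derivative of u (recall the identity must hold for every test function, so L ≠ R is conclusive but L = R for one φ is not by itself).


LHS = 54/5, RHS = 108/5. No, v is not the weak derivative of u.

u(x) = -x**2 + 2*x + 2, classical derivative u'(x) = 2 - 2*x.
φ(x) = x²(3−x), so φ'(x) = 3*x*(2 - x).
Note φ(0) = φ(3) = 0, so the boundary term u·φ vanishes.
LHS = ∫_0^3 u(x) φ'(x) dx = ∫_0^3 (3*x^4 - 12*x^3 + 6*x^2 + 12*x) dx. Term by term:
  ∫_0^3 3*x^4 dx = 729/5;  ∫_0^3 -12*x^3 dx = -243;  ∫_0^3 6*x^2 dx = 54;
  ∫_0^3 12*x dx = 54.
Sum: 729/5 − 243 + 54 + 54 = 54/5.
So LHS = 54/5.
∫_0^3 v(x) φ(x) dx = ∫_0^3 (4*x^4 - 16*x^3 + 12*x^2) dx. Term by term:
  ∫_0^3 4*x^4 dx = 972/5;  ∫_0^3 -16*x^3 dx = -324;  ∫_0^3 12*x^2 dx = 108.
Sum: 972/5 − 324 + 108 = -108/5.
So RHS = -∫_0^3 v(x) φ(x) dx = 108/5.
LHS − RHS = -54/5 ≠ 0, so the identity fails.
(For a valid weak derivative the identity must hold for EVERY test function, in particular this one. The failure shows v is NOT the weak derivative of u.)
Correct weak derivative would be u'(x) = 2 - 2*x.


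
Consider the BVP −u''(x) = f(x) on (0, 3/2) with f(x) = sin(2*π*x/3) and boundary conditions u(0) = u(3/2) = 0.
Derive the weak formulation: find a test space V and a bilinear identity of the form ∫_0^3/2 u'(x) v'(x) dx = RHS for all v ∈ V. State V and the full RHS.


V = H^1_0(0, 3/2) (so v(0) = v(3/2) = 0); weak form: ∫_0^3/2 u'v' dx = ∫_0^3/2 (sin(2*π*x/3)) v dx for all v ∈ V.

Multiply both sides by a test function v and integrate from 0 to 3/2:
  ∫_0^3/2 −u''(x) v(x) dx = ∫_0^3/2 f(x) v(x) dx.
Integrate the LHS by parts once:
  ∫_0^3/2 −u'' v dx = −[u'(x) v(x)]_0^3/2 + ∫_0^3/2 u'(x) v'(x) dx.
Thus ∫_0^3/2 u'(x) v'(x) dx = ∫_0^3/2 f(x) v(x) dx + [u'(x) v(x)]_0^3/2.
Choose V so that boundary terms are either known or forced to vanish.
u is Dirichlet: u(0) = u(3/2) = 0. Let V = H^1_0(0, 3/2); then v(0) = v(3/2) = 0, and [u' v]_0^3/2 = 0.
Weak formulation: find u (satisfying any essential BC) such that ∫_0^3/2 u'(x) v'(x) dx = ∫_0^3/2 f v dx for all v ∈ V.
Substituting f(x) = sin(2*π*x/3), the right-hand side is ∫_0^3/2 (sin(2*π*x/3)) v dx.


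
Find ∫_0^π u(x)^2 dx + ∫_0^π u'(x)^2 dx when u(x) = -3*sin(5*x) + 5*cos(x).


||u||_{H^1(0,π)}^2 = 142*π

u'(x) = -5*sin(x) - 15*cos(5*x).
Expand u² and (u')² and integrate term by term on (0, π), using: for integers n ≥ 1, ∫_0^π sin²(nx) dx = ∫_0^π cos²(nx) dx = π/2; for n ≠ n', ∫_0^π sin(nx)sin(n'x) dx = ∫_0^π cos(nx)cos(n'x) dx = 0; and by product-to-sum, ∫_0^π sin(nx)cos(n'x) dx = ½∫_0^π [sin((n+n')x) + sin((n−n')x)] dx, which is 0 when n+n' is even and 2n/(n²−n'²) when n+n' is odd (it need not vanish on (0, π)).
  u² squared terms: (-3)²·∫sin(5x)² dx = 9·π/2 = 9*π/2;  (5)²·∫cos(x)² dx = 25·π/2 = 25*π/2.
  u² cross terms: 2·(-3)·(5)·∫sin(5x)·cos(x) dx = -30·(0) = 0.
  So ∫_0^π u² dx = 9*π/2 + 25*π/2 + 0 = 17*π.
  (u')² squared terms: (-15)²·∫cos(5x)² dx = 225·π/2 = 225*π/2;  (-5)²·∫sin(x)² dx = 25·π/2 = 25*π/2.
  (u')² cross terms: 2·(-15)·(-5)·∫cos(5x)·sin(x) dx = 150·(0) = 0.
  So ∫_0^π (u')² dx = 225*π/2 + 25*π/2 + 0 = 125*π.
||u||_{H^1}^2 = (17*π) + (125*π) = 142*π.


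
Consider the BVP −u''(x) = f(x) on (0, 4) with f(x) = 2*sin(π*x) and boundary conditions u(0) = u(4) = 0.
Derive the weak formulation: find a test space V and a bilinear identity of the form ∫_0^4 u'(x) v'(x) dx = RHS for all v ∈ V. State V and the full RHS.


V = H^1_0(0, 4) (so v(0) = v(4) = 0); weak form: ∫_0^4 u'v' dx = ∫_0^4 (2*sin(π*x)) v dx for all v ∈ V.

Multiply both sides by a test function v and integrate from 0 to 4:
  ∫_0^4 −u''(x) v(x) dx = ∫_0^4 f(x) v(x) dx.
Integrate the LHS by parts once:
  ∫_0^4 −u'' v dx = −[u'(x) v(x)]_0^4 + ∫_0^4 u'(x) v'(x) dx.
Thus ∫_0^4 u'(x) v'(x) dx = ∫_0^4 f(x) v(x) dx + [u'(x) v(x)]_0^4.
Choose V so that boundary terms are either known or forced to vanish.
u is Dirichlet: u(0) = u(4) = 0. Let V = H^1_0(0, 4); then v(0) = v(4) = 0, and [u' v]_0^4 = 0.
Weak formulation: find u (satisfying any essential BC) such that ∫_0^4 u'(x) v'(x) dx = ∫_0^4 f v dx for all v ∈ V.
Substituting f(x) = 2*sin(π*x), the right-hand side is ∫_0^4 (2*sin(π*x)) v dx.


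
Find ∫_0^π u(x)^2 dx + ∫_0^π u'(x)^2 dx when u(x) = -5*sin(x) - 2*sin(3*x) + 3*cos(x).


||u||_{H^1(0,π)}^2 = 54*π

u'(x) = -3*sin(x) - 5*cos(x) - 6*cos(3*x).
Expand u² and (u')² and integrate term by term on (0, π), using: for integers n ≥ 1, ∫_0^π sin²(nx) dx = ∫_0^π cos²(nx) dx = π/2; for n ≠ n', ∫_0^π sin(nx)sin(n'x) dx = ∫_0^π cos(nx)cos(n'x) dx = 0; and by product-to-sum, ∫_0^π sin(nx)cos(n'x) dx = ½∫_0^π [sin((n+n')x) + sin((n−n')x)] dx, which is 0 when n+n' is even and 2n/(n²−n'²) when n+n' is odd (it need not vanish on (0, π)).
  u² squared terms: (-5)²·∫sin(x)² dx = 25·π/2 = 25*π/2;  (-2)²·∫sin(3x)² dx = 4·π/2 = 2*π;  (3)²·∫cos(x)² dx = 9·π/2 = 9*π/2.
  u² cross terms: 2·(-5)·(-2)·∫sin(x)·sin(3x) dx = 20·(0) = 0;  2·(-5)·(3)·∫sin(x)·cos(x) dx = -30·(0) = 0;  2·(-2)·(3)·∫sin(3x)·cos(x) dx = -12·(0) = 0.
  So ∫_0^π u² dx = 25*π/2 + 2*π + 9*π/2 + 0 + 0 + 0 = 19*π.
  (u')² squared terms: (-6)²·∫cos(3x)² dx = 36·π/2 = 18*π;  (-5)²·∫cos(x)² dx = 25·π/2 = 25*π/2;  (-3)²·∫sin(x)² dx = 9·π/2 = 9*π/2.
  (u')² cross terms: 2·(-6)·(-5)·∫cos(3x)·cos(x) dx = 60·(0) = 0;  2·(-6)·(-3)·∫cos(3x)·sin(x) dx = 36·(0) = 0;  2·(-5)·(-3)·∫cos(x)·sin(x) dx = 30·(0) = 0.
  So ∫_0^π (u')² dx = 18*π + 25*π/2 + 9*π/2 + 0 + 0 + 0 = 35*π.
||u||_{H^1}^2 = (19*π) + (35*π) = 54*π.


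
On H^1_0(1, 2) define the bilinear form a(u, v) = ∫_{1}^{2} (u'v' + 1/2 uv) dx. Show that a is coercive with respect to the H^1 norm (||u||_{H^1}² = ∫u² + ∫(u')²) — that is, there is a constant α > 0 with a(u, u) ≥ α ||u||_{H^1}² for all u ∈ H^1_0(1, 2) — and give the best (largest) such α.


α = (1/2 + π^2)/(1 + π^2)

Coercivity of a(·,·) on H^1_0(1, 2) means a(u, u) ≥ α ||u||_{H^1}² for every u ∈ H^1_0.
The interval has length L = 1, and Poincaré/coercivity depend only on L. Here a(u, u) = ∫(u')² + (1/2)·∫u².
Here 0 < c = 1/2 < 1. The condition a(u,u) ≥ α||u||_{H^1}² reads (1−α)∫(u')² ≥ (α−c)∫u². Any admissible α is ≤ 1 (rapidly oscillating u have ∫u²/∫(u')² → 0), and α = 1 would force 0 ≥ (1−c)∫u², impossible since c < 1; so 1−α > 0. By the sharp Poincaré inequality on H^1_0 of an interval of length L, ∫(u')² ≥ (π/L)²∫u² with equality for the first sine mode sin(π(x−x₀)/L) (x₀ the left endpoint), so the inequality holds for all u iff (1−α)(π/L)² ≥ α − c, i.e. α ≤ ((π/L)² + c)/((π/L)² + 1) = (1 + c(L/π)²)/(1 + (L/π)²). With (π/L)² = π^2 and c = 1/2, the largest admissible constant is α = ((π/L)² + c)/((π/L)² + 1).
Simplifying, α = (1/2 + π^2)/(1 + π^2).
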